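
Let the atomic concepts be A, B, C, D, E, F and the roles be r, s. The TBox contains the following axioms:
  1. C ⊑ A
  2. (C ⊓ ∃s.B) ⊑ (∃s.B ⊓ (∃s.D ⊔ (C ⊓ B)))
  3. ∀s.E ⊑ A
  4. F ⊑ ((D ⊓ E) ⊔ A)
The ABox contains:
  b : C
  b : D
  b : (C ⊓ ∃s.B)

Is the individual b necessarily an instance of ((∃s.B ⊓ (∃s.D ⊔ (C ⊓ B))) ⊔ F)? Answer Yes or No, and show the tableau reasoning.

Yes

1. b : ((∃s.B ⊓ (∃s.D ⊔ (C ⊓ B))) ⊔ F)?  L(b) = {C, D, (C ⊓ ∃s.B)} ∪ {((∀s.¬B ⊔ (∀s.¬D ⊓ (¬C ⊔ ¬B))) ⊓ ¬F)}
   clash {B, ¬B} at b — b ∈ ((∃s.B ⊓ (∃s.D ⊔ (C ⊓ B))) ⊔ F)
2. Hence b : ((∃s.B ⊓ (∃s.D ⊔ (C ⊓ B))) ⊔ F): entailed.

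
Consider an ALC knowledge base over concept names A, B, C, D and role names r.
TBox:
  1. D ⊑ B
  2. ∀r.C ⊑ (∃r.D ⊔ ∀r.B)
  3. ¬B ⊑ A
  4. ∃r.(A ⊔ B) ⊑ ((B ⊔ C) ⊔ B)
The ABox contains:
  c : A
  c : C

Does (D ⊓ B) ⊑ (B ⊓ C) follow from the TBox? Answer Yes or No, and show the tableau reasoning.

No

1. (D ⊓ B) ⊑ (B ⊓ C)  ⇔  ((D ⊓ B) ⊓ (¬B ⊔ ¬C)) unsat w.r.t. T
   open: L(x₀) ⊇ {B, D, ¬C, ∃r.¬C} (+ ∃-successors)
2. Hence (D ⊓ B) ⊑ (B ⊓ C): not entailed.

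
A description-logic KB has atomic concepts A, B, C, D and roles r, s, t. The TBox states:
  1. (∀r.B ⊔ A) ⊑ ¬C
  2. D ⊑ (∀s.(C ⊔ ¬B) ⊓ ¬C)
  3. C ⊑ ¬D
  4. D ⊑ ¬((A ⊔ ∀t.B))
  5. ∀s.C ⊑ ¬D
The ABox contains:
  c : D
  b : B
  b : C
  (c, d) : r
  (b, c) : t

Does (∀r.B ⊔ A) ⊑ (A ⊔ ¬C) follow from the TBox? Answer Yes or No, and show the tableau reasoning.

1. (∀r.B ⊔ A) ⊑ (A ⊔ ¬C)  ⇔  ((∀r.B ⊔ A) ⊓ (¬A ⊓ C)) unsat w.r.t. T
   all branches close; clash {A, ¬A} at x₀
2. Hence (∀r.B ⊔ A) ⊑ (A ⊔ ¬C): entailed.

Yes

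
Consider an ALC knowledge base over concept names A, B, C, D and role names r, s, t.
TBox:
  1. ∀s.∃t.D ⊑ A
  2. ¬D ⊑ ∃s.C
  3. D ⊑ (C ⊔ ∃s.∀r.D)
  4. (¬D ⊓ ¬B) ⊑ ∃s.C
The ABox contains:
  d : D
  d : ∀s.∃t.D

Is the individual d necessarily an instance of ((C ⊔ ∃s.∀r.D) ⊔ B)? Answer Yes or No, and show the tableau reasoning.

Yes

1. d : ((C ⊔ ∃s.∀r.D) ⊔ B)?  L(d) = {D, ∀s.∃t.D} ∪ {((¬C ⊓ ∀s.∃r.¬D) ⊓ ¬B)}
   clash {D, ¬D} at an ∃-successor — d ∈ ((C ⊔ ∃s.∀r.D) ⊔ B)
2. Hence d : ((C ⊔ ∃s.∀r.D) ⊔ B): entailed.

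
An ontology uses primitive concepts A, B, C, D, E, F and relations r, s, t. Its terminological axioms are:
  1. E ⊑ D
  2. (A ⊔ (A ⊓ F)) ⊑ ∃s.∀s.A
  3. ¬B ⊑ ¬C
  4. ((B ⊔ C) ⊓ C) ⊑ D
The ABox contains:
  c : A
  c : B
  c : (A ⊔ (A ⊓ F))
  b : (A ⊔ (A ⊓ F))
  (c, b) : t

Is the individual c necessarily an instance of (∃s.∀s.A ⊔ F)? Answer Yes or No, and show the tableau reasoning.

Yes

1. c : (∃s.∀s.A ⊔ F)?  L(c) = {A, B, (A ⊔ (A ⊓ F))} ∪ {(∀s.∃s.¬A ⊓ ¬F)}
   clash {A, ¬A} at an ∃-successor — c ∈ (∃s.∀s.A ⊔ F)
2. Hence c : (∃s.∀s.A ⊔ F): entailed.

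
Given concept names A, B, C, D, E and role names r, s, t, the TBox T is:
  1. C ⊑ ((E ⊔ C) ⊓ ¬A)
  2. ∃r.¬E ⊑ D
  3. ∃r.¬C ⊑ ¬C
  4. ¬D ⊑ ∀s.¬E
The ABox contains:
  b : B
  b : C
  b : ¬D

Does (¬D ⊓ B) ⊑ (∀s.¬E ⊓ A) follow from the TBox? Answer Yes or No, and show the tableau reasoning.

No

1. (¬D ⊓ B) ⊑ (∀s.¬E ⊓ A)  ⇔  ((¬D ⊓ B) ⊓ (∃s.E ⊔ ¬A)) unsat w.r.t. T
   apply at x₀: ¬D⊑∀s.¬E
   open: L(x₀) ⊇ {B, ¬A, ¬C, ¬D, ∀r.C, …}
2. Hence (¬D ⊓ B) ⊑ (∀s.¬E ⊓ A): not entailed.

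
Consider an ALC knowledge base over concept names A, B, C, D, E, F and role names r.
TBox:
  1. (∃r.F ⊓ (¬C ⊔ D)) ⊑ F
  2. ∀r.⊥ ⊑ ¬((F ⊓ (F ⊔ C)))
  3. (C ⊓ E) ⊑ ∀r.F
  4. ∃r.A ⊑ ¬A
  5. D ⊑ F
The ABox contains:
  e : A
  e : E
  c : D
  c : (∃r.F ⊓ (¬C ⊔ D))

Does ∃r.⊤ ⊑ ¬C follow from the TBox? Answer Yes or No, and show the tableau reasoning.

No

1. ∃r.⊤ ⊑ ¬C  ⇔  (∃r.⊤ ⊓ C) unsat w.r.t. T
   open: L(x₀) ⊇ {C, ¬D, ¬E, ∀r.¬A, ∀r.¬F, …} (+ ∃-successors)
2. Hence ∃r.⊤ ⊑ ¬C: not entailed.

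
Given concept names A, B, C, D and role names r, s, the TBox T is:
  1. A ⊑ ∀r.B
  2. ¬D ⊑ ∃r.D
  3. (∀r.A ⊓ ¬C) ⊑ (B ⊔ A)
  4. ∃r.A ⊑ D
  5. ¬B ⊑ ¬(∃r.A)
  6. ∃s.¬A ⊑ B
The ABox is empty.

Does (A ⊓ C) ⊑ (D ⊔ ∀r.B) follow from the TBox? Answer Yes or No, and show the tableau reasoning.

Yes

1. (A ⊓ C) ⊑ (D ⊔ ∀r.B)  ⇔  ((A ⊓ C) ⊓ (¬D ⊓ ∃r.¬B)) unsat w.r.t. T
   all branches close; clash {D, ¬D} at x₀
2. Hence (A ⊓ C) ⊑ (D ⊔ ∀r.B): entailed.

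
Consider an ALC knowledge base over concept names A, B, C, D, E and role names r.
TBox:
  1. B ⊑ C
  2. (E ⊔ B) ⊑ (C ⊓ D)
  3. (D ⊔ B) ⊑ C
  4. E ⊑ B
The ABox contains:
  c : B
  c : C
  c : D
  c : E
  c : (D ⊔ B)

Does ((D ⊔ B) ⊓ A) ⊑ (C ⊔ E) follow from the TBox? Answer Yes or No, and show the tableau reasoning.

1. ((D ⊔ B) ⊓ A) ⊑ (C ⊔ E)  ⇔  (((D ⊔ B) ⊓ A) ⊓ (¬C ⊓ ¬E)) unsat w.r.t. T
   all branches close; clash {C, ¬C} at x₀
2. Hence ((D ⊔ B) ⊓ A) ⊑ (C ⊔ E): entailed.

Yes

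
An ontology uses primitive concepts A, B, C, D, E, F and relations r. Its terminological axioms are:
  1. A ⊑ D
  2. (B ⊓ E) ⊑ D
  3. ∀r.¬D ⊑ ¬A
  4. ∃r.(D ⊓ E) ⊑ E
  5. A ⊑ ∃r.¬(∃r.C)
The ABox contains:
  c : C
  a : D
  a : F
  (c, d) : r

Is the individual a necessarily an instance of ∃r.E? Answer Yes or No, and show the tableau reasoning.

1. a : ∃r.E?  L(a) = {D, F} ∪ {∀r.¬E}
   open: L(a) ⊇ {D, F, ¬A, ∀r.(¬D ⊔ ¬E), ∀r.¬E, …} (+ ∃-successors) — a ∉ ∃r.E possible
2. Hence a : ∃r.E: not entailed.

No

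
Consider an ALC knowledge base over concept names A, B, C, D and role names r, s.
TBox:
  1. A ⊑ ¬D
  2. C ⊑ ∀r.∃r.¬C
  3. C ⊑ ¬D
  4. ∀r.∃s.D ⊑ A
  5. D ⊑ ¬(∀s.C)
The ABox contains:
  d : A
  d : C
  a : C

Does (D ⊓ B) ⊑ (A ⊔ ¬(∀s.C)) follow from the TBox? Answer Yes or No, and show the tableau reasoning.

1. (D ⊓ B) ⊑ (A ⊔ ¬(∀s.C))  ⇔  ((D ⊓ B) ⊓ (¬A ⊓ ∀s.C)) unsat w.r.t. T
   all branches close; clash {D, ¬D} at x₀
2. Hence (D ⊓ B) ⊑ (A ⊔ ¬(∀s.C)): entailed.

Yes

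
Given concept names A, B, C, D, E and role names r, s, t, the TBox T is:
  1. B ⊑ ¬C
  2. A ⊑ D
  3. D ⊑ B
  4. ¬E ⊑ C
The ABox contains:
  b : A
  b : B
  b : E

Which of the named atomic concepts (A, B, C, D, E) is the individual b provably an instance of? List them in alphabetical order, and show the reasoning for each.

1. b : A?  L(b) = {A, B, E} ∪ {¬A}
   clash {A, ¬A} at b — b ∈ A
2. b : B?  L(b) = {A, B, E} ∪ {¬B}
   clash {B, ¬B} at b — b ∈ B
3. b : C?  L(b) = {A, B, E} ∪ {¬C}
   apply at b: A⊑D
   open: L(b) ⊇ {A, B, D, E, ¬C} — b ∉ C possible
4. b : D?  L(b) = {A, B, E} ∪ {¬D}
   clash {D, ¬D} at b — b ∈ D
5. b : E?  L(b) = {A, B, E} ∪ {¬E}
   clash {E, ¬E} at b — b ∈ E
6. Entailed for b: {A, B, D, E}

{A, B, D, E}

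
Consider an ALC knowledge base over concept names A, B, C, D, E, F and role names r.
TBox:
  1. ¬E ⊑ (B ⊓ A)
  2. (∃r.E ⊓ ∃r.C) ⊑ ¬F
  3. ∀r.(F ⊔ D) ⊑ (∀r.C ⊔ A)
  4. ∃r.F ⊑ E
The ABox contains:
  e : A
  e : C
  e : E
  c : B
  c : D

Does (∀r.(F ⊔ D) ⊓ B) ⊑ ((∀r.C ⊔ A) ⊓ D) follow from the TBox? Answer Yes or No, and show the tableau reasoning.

No

1. (∀r.(F ⊔ D) ⊓ B) ⊑ ((∀r.C ⊔ A) ⊓ D)  ⇔  ((∀r.(F ⊔ D) ⊓ B) ⊓ ((∃r.¬C ⊓ ¬A) ⊔ ¬D)) unsat w.r.t. T
   apply at x₀: ∀r.(F ⊔ D)⊑(∀r.C ⊔ A)
   open: L(x₀) ⊇ {B, E, ¬D, ∀r.(F ⊔ D), ∀r.C, …}
2. Hence (∀r.(F ⊔ D) ⊓ B) ⊑ ((∀r.C ⊔ A) ⊓ D): not entailed.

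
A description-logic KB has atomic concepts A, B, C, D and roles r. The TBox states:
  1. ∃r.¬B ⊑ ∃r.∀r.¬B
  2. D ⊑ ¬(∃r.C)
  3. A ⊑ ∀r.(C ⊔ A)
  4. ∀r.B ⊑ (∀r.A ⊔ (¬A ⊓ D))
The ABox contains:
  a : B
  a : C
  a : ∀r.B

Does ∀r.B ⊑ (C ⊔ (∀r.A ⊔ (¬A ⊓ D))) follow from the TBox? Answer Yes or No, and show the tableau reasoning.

1. ∀r.B ⊑ (C ⊔ (∀r.A ⊔ (¬A ⊓ D)))  ⇔  (∀r.B ⊓ (¬C ⊓ (∃r.¬A ⊓ (A ⊔ ¬D)))) unsat w.r.t. T
   all branches close; clash {D, ¬D} at x₀
2. Hence ∀r.B ⊑ (C ⊔ (∀r.A ⊔ (¬A ⊓ D))): entailed.

Yes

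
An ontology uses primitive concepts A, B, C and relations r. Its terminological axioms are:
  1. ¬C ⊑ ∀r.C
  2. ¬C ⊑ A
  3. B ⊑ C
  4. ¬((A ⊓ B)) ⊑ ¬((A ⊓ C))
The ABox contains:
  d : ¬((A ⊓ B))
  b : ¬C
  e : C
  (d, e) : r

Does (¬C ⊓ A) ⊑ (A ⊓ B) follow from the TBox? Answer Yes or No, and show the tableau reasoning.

No

1. (¬C ⊓ A) ⊑ (A ⊓ B)  ⇔  ((¬C ⊓ A) ⊓ (¬A ⊔ ¬B)) unsat w.r.t. T
   apply at x₀: ¬C⊑∀r.C; ¬((A ⊓ B))⊑¬((A ⊓ C))
   open: L(x₀) ⊇ {A, ¬B, ¬C, ∀r.C}
2. Hence (¬C ⊓ A) ⊑ (A ⊓ B): not entailed.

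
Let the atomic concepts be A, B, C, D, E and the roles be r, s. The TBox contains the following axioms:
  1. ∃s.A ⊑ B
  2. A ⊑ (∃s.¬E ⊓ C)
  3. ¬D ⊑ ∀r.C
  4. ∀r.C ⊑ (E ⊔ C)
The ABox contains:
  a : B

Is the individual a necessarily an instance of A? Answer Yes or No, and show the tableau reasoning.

1. a : A?  L(a) = {B} ∪ {¬A}
   open: L(a) ⊇ {B, D, ¬A, ∃r.¬C} (+ ∃-successors) — a ∉ A possible
2. Hence a : A: not entailed.

No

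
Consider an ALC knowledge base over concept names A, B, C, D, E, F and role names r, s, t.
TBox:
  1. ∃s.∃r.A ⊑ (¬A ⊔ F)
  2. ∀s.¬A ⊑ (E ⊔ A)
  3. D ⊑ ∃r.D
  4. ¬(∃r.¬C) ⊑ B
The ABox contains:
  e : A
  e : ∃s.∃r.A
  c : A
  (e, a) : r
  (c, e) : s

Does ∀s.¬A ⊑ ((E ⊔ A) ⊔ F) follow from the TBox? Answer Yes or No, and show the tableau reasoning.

Yes

1. ∀s.¬A ⊑ ((E ⊔ A) ⊔ F)  ⇔  (∀s.¬A ⊓ ((¬E ⊓ ¬A) ⊓ ¬F)) unsat w.r.t. T
   all branches close; clash {A, ¬A} at x₀
2. Hence ∀s.¬A ⊑ ((E ⊔ A) ⊔ F): entailed.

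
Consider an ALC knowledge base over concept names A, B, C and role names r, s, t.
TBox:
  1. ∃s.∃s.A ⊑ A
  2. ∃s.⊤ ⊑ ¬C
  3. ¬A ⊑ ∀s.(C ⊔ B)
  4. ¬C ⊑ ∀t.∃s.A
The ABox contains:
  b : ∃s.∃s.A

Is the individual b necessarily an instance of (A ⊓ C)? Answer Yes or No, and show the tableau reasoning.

No

1. b : (A ⊓ C)?  L(b) = {∃s.∃s.A} ∪ {(¬A ⊔ ¬C)}
   apply at b: ∃s.∃s.A⊑A
   open: L(b) ⊇ {A, ¬C, ∀t.∃s.A, ∃s.∃s.A} (+ ∃-successors) — b ∉ (A ⊓ C) possible
2. Hence b : (A ⊓ C): not entailed.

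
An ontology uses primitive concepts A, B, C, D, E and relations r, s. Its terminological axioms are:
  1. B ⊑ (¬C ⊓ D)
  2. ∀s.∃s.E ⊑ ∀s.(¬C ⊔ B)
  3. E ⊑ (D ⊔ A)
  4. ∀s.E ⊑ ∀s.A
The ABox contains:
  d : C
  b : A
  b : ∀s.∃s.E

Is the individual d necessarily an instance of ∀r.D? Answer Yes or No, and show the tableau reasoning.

1. d : ∀r.D?  L(d) = {C} ∪ {∃r.¬D}
   open: L(d) ⊇ {C, ¬B, ¬E, ∃r.¬D, ∃s.¬E, …} (+ ∃-successors) — d ∉ ∀r.D possible
2. Hence d : ∀r.D: not entailed.

No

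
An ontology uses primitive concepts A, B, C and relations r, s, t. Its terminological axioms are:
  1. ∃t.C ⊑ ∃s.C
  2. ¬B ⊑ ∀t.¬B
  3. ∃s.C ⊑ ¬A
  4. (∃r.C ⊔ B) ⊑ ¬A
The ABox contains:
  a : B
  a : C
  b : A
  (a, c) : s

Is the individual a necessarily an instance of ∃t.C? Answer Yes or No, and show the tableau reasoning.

1. a : ∃t.C?  L(a) = {B, C} ∪ {∀t.¬C}
   open: L(a) ⊇ {B, C, ¬A, ∀s.¬C, ∀t.¬C} — a ∉ ∃t.C possible
2. Hence a : ∃t.C: not entailed.

No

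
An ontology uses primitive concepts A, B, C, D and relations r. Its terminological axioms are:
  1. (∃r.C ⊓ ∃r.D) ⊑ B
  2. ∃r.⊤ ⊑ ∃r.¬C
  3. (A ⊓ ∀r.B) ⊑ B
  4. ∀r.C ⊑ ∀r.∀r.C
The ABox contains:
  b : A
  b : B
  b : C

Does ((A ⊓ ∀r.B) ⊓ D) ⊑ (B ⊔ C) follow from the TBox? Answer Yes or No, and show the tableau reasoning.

Yes

1. ((A ⊓ ∀r.B) ⊓ D) ⊑ (B ⊔ C)  ⇔  (((A ⊓ ∀r.B) ⊓ D) ⊓ (¬B ⊓ ¬C)) unsat w.r.t. T
   all branches close; clash {B, ¬B} at x₀
2. Hence ((A ⊓ ∀r.B) ⊓ D) ⊑ (B ⊔ C): entailed.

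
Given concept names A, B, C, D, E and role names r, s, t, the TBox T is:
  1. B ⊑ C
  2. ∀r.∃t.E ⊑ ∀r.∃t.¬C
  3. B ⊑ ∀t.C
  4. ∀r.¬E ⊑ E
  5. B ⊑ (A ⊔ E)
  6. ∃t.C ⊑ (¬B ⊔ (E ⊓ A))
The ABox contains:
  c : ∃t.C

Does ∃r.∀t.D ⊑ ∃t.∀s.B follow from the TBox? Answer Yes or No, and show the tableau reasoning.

1. ∃r.∀t.D ⊑ ∃t.∀s.B  ⇔  (∃r.∀t.D ⊓ ∀t.∃s.¬B) unsat w.r.t. T
   open: L(x₀) ⊇ {¬B, ∀t.¬C, ∀t.∃s.¬B, ∃r.E, ∃r.∀t.D, …} (+ ∃-successors)
2. Hence ∃r.∀t.D ⊑ ∃t.∀s.B: not entailed.

No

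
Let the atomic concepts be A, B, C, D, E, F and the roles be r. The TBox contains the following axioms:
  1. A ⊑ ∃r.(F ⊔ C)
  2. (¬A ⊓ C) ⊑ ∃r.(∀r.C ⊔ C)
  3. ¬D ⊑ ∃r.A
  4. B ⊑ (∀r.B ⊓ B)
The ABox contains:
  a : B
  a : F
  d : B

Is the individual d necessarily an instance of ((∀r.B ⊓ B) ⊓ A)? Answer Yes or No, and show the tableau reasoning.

No

1. d : ((∀r.B ⊓ B) ⊓ A)?  L(d) = {B} ∪ {((∃r.¬B ⊔ ¬B) ⊔ ¬A)}
   apply at d: B⊑(∀r.B ⊓ B)
   open: L(d) ⊇ {B, D, ¬A, ¬C, ∀r.B} — d ∉ ((∀r.B ⊓ B) ⊓ A) possible
2. Hence d : ((∀r.B ⊓ B) ⊓ A): not entailed.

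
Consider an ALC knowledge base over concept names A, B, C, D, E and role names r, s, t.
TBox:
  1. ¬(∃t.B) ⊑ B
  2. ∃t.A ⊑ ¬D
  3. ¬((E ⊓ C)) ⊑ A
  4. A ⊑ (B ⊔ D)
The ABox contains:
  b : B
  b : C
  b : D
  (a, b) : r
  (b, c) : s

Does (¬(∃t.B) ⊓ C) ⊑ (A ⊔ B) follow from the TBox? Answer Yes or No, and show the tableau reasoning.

1. (¬(∃t.B) ⊓ C) ⊑ (A ⊔ B)  ⇔  ((∀t.¬B ⊓ C) ⊓ (¬A ⊓ ¬B)) unsat w.r.t. T
   all branches close; clash {A, ¬A} at x₀
2. Hence (¬(∃t.B) ⊓ C) ⊑ (A ⊔ B): entailed.

Yes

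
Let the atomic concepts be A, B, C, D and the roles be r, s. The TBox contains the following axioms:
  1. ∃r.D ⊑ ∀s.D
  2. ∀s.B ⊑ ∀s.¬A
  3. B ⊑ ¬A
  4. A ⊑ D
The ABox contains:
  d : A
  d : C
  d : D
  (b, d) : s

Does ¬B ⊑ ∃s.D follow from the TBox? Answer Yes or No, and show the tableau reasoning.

No

1. ¬B ⊑ ∃s.D  ⇔  (¬B ⊓ ∀s.¬D) unsat w.r.t. T
   open: L(x₀) ⊇ {¬A, ¬B, ∀r.¬D, ∀s.¬D, ∃s.¬B} (+ ∃-successors)
2. Hence ¬B ⊑ ∃s.D: not entailed.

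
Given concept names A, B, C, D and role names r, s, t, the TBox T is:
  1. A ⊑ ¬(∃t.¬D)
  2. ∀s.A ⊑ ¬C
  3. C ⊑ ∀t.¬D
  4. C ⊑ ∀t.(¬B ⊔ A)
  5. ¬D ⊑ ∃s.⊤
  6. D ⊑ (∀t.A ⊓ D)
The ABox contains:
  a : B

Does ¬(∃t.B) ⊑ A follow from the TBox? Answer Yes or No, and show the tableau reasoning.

No

1. ¬(∃t.B) ⊑ A  ⇔  (∀t.¬B ⊓ ¬A) unsat w.r.t. T
   open: L(x₀) ⊇ {D, ¬A, ¬C, ∀t.A, ∀t.¬B}
2. Hence ¬(∃t.B) ⊑ A: not entailed.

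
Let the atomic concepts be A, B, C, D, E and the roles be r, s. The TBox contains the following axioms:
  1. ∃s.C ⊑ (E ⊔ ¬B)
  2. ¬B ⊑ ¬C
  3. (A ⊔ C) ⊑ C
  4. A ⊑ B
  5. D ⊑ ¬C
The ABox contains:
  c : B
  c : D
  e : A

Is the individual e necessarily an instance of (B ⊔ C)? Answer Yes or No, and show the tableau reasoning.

1. e : (B ⊔ C)?  L(e) = {A} ∪ {(¬B ⊓ ¬C)}
   clash {B, ¬B} at e — e ∈ (B ⊔ C)
2. Hence e : (B ⊔ C): entailed.

Yes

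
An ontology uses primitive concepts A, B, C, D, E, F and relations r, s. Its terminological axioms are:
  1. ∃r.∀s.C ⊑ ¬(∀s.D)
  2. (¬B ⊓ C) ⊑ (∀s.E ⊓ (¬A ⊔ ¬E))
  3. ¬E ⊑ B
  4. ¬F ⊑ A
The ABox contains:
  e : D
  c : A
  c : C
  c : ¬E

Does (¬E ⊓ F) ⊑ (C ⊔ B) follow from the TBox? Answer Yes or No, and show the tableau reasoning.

1. (¬E ⊓ F) ⊑ (C ⊔ B)  ⇔  ((¬E ⊓ F) ⊓ (¬C ⊓ ¬B)) unsat w.r.t. T
   all branches close; clash {B, ¬B} at x₀
2. Hence (¬E ⊓ F) ⊑ (C ⊔ B): entailed.

Yes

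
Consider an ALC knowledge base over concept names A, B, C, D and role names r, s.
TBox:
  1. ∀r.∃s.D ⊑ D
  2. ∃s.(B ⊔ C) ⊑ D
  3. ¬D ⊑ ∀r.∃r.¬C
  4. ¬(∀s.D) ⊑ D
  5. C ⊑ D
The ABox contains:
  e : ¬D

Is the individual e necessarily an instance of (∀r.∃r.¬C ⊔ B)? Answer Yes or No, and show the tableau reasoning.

1. e : (∀r.∃r.¬C ⊔ B)?  L(e) = {¬D} ∪ {(∃r.∀r.C ⊓ ¬B)}
   clash {D, ¬D} at e — e ∈ (∀r.∃r.¬C ⊔ B)
2. Hence e : (∀r.∃r.¬C ⊔ B): entailed.

Yes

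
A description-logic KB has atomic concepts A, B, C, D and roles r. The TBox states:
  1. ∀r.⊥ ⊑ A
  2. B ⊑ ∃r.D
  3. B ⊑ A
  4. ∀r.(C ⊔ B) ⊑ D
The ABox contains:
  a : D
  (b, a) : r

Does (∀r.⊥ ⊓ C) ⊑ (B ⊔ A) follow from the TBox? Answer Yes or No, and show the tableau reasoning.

1. (∀r.⊥ ⊓ C) ⊑ (B ⊔ A)  ⇔  ((∀r.⊥ ⊓ C) ⊓ (¬B ⊓ ¬A)) unsat w.r.t. T
   all branches close; clash {A, ¬A} at x₀
2. Hence (∀r.⊥ ⊓ C) ⊑ (B ⊔ A): entailed.

Yes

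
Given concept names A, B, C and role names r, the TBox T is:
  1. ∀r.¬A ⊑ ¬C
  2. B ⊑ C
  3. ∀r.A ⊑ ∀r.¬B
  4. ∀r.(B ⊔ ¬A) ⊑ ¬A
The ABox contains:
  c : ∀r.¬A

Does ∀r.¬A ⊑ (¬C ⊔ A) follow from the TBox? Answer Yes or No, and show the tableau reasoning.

1. ∀r.¬A ⊑ (¬C ⊔ A)  ⇔  (∀r.¬A ⊓ (C ⊓ ¬A)) unsat w.r.t. T
   all branches close; clash {C, ¬C} at x₀
2. Hence ∀r.¬A ⊑ (¬C ⊔ A): entailed.

Yes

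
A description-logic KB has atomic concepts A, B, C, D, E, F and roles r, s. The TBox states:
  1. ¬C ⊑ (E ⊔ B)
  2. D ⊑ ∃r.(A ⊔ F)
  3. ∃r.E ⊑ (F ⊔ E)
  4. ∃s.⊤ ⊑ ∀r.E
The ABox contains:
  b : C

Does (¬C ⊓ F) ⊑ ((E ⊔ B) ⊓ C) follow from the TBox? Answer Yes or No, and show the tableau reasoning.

No

1. (¬C ⊓ F) ⊑ ((E ⊔ B) ⊓ C)  ⇔  ((¬C ⊓ F) ⊓ ((¬E ⊓ ¬B) ⊔ ¬C)) unsat w.r.t. T
   apply at x₀: ¬C⊑(E ⊔ B)
   open: L(x₀) ⊇ {E, F, ¬C, ¬D, ∀r.¬E, …}
2. Hence (¬C ⊓ F) ⊑ ((E ⊔ B) ⊓ C): not entailed.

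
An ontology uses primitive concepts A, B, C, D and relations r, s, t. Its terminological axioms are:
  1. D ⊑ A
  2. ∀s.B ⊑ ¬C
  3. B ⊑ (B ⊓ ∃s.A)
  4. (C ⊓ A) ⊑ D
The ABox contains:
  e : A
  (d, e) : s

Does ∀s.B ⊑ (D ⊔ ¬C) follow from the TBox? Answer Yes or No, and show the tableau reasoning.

Yes

1. ∀s.B ⊑ (D ⊔ ¬C)  ⇔  (∀s.B ⊓ (¬D ⊓ C)) unsat w.r.t. T
   all branches close; clash {D, ¬D} at x₀
2. Hence ∀s.B ⊑ (D ⊔ ¬C): entailed.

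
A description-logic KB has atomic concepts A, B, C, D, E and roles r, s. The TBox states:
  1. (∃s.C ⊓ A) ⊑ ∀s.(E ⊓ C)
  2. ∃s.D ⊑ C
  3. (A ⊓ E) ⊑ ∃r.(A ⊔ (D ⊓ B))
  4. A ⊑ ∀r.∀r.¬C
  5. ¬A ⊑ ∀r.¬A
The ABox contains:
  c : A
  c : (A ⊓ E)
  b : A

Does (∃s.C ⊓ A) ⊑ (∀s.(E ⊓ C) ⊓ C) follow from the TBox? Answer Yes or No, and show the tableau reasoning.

No

1. (∃s.C ⊓ A) ⊑ (∀s.(E ⊓ C) ⊓ C)  ⇔  ((∃s.C ⊓ A) ⊓ (∃s.(¬E ⊔ ¬C) ⊔ ¬C)) unsat w.r.t. T
   apply at x₀: (∃s.C ⊓ A)⊑∀s.(E ⊓ C); A⊑∀r.∀r.¬C
   open: L(x₀) ⊇ {A, ¬C, ¬E, ∀r.∀r.¬C, ∀s.(E ⊓ C), …} (+ ∃-successors)
2. Hence (∃s.C ⊓ A) ⊑ (∀s.(E ⊓ C) ⊓ C): not entailed.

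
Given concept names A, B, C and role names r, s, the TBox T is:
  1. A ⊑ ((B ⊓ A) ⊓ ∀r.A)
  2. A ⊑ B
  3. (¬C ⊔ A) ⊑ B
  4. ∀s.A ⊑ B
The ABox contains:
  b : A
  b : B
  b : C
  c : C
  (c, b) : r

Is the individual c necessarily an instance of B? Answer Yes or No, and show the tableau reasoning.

No

1. c : B?  L(c) = {C} ∪ {¬B}
   open: L(c) ⊇ {C, ¬A, ¬B, ∃s.¬A} (+ ∃-successors) — c ∉ B possible
2. Hence c : B: not entailed.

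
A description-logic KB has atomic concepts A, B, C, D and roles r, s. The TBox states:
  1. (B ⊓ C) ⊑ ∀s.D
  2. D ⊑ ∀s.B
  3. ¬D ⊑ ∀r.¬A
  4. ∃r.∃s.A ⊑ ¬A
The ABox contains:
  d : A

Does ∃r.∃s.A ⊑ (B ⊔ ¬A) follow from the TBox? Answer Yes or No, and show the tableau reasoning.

Yes

1. ∃r.∃s.A ⊑ (B ⊔ ¬A)  ⇔  (∃r.∃s.A ⊓ (¬B ⊓ A)) unsat w.r.t. T
   all branches close; clash {A, ¬A} at x₀
2. Hence ∃r.∃s.A ⊑ (B ⊔ ¬A): entailed.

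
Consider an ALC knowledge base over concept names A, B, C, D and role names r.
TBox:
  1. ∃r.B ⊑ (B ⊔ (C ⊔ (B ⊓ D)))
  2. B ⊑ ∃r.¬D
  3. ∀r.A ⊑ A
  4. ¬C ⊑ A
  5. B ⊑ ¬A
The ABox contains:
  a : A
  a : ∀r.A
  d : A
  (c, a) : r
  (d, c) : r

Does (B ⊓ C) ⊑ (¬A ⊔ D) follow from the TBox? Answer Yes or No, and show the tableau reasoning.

1. (B ⊓ C) ⊑ (¬A ⊔ D)  ⇔  ((B ⊓ C) ⊓ (A ⊓ ¬D)) unsat w.r.t. T
   all branches close; clash {A, ¬A} at x₀
2. Hence (B ⊓ C) ⊑ (¬A ⊔ D): entailed.

Yes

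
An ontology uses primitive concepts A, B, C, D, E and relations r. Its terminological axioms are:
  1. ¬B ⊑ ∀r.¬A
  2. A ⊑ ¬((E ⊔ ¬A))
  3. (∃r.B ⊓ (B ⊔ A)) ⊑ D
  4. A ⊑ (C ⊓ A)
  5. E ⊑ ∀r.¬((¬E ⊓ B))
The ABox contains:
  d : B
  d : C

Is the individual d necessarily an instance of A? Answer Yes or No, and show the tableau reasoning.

No

1. d : A?  L(d) = {B, C} ∪ {¬A}
   open: L(d) ⊇ {B, C, ¬A, ¬E, ∀r.¬B} — d ∉ A possible
2. Hence d : A: not entailed.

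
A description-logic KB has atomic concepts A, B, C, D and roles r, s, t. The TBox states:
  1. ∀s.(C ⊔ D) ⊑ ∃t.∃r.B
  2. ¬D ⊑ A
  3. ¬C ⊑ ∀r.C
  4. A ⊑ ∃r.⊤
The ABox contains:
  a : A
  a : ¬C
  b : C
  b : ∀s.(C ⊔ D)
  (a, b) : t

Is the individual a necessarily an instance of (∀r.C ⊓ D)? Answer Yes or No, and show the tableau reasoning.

No

1. a : (∀r.C ⊓ D)?  L(a) = {A, ¬C} ∪ {(∃r.¬C ⊔ ¬D)}
   apply at a: ¬C⊑∀r.C; A⊑∃r.⊤
   open: L(a) ⊇ {A, ¬C, ¬D, ∀r.C, ∃r.⊤, …} (+ ∃-successors) — a ∉ (∀r.C ⊓ D) possible
2. Hence a : (∀r.C ⊓ D): not entailed.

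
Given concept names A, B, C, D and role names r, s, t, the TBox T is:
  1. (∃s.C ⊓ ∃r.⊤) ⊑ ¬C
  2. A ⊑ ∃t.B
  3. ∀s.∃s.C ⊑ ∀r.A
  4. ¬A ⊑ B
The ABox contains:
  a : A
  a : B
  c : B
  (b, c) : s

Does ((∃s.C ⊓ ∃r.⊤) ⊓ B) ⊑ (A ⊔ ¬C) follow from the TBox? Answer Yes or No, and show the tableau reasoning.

Yes

1. ((∃s.C ⊓ ∃r.⊤) ⊓ B) ⊑ (A ⊔ ¬C)  ⇔  (((∃s.C ⊓ ∃r.⊤) ⊓ B) ⊓ (¬A ⊓ C)) unsat w.r.t. T
   all branches close; clash {C, ¬C} at x₀
2. Hence ((∃s.C ⊓ ∃r.⊤) ⊓ B) ⊑ (A ⊔ ¬C): entailed.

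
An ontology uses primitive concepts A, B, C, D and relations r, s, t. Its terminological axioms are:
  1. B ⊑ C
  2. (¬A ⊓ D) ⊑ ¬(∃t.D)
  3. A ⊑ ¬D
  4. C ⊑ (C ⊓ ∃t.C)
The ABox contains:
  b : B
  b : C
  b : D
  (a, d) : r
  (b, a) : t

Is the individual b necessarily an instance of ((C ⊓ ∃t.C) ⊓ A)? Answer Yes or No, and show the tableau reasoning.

No

1. b : ((C ⊓ ∃t.C) ⊓ A)?  L(b) = {B, C, D} ∪ {((¬C ⊔ ∀t.¬C) ⊔ ¬A)}
   apply at b: C⊑(C ⊓ ∃t.C)
   open: L(b) ⊇ {B, C, D, ¬A, ∀t.¬D, …} (+ ∃-successors) — b ∉ ((C ⊓ ∃t.C) ⊓ A) possible
2. Hence b : ((C ⊓ ∃t.C) ⊓ A): not entailed.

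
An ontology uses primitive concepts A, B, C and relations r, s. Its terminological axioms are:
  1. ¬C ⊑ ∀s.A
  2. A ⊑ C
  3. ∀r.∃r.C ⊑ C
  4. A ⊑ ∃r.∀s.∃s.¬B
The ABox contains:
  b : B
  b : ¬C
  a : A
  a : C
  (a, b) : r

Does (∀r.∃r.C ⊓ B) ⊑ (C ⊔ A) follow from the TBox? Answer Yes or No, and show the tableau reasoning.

Yes

1. (∀r.∃r.C ⊓ B) ⊑ (C ⊔ A)  ⇔  ((∀r.∃r.C ⊓ B) ⊓ (¬C ⊓ ¬A)) unsat w.r.t. T
   all branches close; clash {C, ¬C} at x₀
2. Hence (∀r.∃r.C ⊓ B) ⊑ (C ⊔ A): entailed.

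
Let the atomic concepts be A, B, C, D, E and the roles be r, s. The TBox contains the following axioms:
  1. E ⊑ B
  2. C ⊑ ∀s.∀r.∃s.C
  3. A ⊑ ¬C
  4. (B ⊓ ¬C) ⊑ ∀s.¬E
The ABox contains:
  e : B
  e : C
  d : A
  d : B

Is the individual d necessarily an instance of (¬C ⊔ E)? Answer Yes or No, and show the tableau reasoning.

Yes

1. d : (¬C ⊔ E)?  L(d) = {A, B} ∪ {(C ⊓ ¬E)}
   clash {C, ¬C} at d — d ∈ (¬C ⊔ E)
2. Hence d : (¬C ⊔ E): entailed.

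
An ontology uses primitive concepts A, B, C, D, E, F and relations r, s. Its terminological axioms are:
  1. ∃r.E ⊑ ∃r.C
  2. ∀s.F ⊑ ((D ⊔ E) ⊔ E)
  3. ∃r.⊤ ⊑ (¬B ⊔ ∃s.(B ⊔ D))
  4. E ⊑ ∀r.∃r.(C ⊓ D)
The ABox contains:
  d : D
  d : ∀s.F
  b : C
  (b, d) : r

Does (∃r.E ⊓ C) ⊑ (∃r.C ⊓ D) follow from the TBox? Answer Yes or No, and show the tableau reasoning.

1. (∃r.E ⊓ C) ⊑ (∃r.C ⊓ D)  ⇔  ((∃r.E ⊓ C) ⊓ (∀r.¬C ⊔ ¬D)) unsat w.r.t. T
   apply at x₀: ∃r.E⊑∃r.C
   open: L(x₀) ⊇ {C, ¬B, ¬D, ¬E, ∃r.C, …} (+ ∃-successors)
2. Hence (∃r.E ⊓ C) ⊑ (∃r.C ⊓ D): not entailed.

No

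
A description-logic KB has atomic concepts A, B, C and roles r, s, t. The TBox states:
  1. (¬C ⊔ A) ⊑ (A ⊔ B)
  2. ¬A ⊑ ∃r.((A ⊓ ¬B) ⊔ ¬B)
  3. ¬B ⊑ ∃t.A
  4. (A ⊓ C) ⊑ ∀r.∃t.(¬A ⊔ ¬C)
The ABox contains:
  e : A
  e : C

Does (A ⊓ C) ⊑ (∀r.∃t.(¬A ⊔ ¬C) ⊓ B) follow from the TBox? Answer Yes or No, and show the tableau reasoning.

1. (A ⊓ C) ⊑ (∀r.∃t.(¬A ⊔ ¬C) ⊓ B)  ⇔  ((A ⊓ C) ⊓ (∃r.∀t.(A ⊓ C) ⊔ ¬B)) unsat w.r.t. T
   apply at x₀: (A ⊓ C)⊑∀r.∃t.(¬A ⊔ ¬C)
   open: L(x₀) ⊇ {A, C, ¬B, ∀r.∃t.(¬A ⊔ ¬C), ∃t.A} (+ ∃-successors)
2. Hence (A ⊓ C) ⊑ (∀r.∃t.(¬A ⊔ ¬C) ⊓ B): not entailed.

No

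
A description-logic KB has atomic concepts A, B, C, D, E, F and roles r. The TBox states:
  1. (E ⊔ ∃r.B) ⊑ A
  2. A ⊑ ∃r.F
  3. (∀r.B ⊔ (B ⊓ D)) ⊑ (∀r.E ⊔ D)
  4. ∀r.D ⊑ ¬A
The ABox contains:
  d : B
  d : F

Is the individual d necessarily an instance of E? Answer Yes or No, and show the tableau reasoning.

No

1. d : E?  L(d) = {B, F} ∪ {¬E}
   open: L(d) ⊇ {B, F, ¬A, ¬D, ¬E, …} (+ ∃-successors) — d ∉ E possible
2. Hence d : E: not entailed.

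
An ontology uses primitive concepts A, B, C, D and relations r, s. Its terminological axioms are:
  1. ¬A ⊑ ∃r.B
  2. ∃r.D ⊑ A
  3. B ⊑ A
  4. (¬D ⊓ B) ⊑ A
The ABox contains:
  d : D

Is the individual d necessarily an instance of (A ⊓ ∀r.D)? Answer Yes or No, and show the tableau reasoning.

No

1. d : (A ⊓ ∀r.D)?  L(d) = {D} ∪ {(¬A ⊔ ∃r.¬D)}
   open: L(d) ⊇ {A, D, ∃r.¬D} (+ ∃-successors) — d ∉ (A ⊓ ∀r.D) possible
2. Hence d : (A ⊓ ∀r.D): not entailed.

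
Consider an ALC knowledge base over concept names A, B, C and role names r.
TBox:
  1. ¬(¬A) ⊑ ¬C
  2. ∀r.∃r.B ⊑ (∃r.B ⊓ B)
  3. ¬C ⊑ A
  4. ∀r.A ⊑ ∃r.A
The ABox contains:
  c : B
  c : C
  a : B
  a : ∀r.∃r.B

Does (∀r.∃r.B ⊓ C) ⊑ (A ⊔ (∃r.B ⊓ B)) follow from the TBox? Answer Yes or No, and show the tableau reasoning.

Yes

1. (∀r.∃r.B ⊓ C) ⊑ (A ⊔ (∃r.B ⊓ B))  ⇔  ((∀r.∃r.B ⊓ C) ⊓ (¬A ⊓ (∀r.¬B ⊔ ¬B))) unsat w.r.t. T
   all branches close; clash {B, ¬B} at x₀
2. Hence (∀r.∃r.B ⊓ C) ⊑ (A ⊔ (∃r.B ⊓ B)): entailed.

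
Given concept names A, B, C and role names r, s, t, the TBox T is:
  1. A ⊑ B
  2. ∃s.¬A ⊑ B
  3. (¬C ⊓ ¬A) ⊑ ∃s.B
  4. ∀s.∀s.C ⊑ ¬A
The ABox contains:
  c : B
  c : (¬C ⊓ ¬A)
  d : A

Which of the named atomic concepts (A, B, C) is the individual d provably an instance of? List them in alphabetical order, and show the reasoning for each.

1. d : A?  L(d) = {A} ∪ {¬A}
   clash {A, ¬A} at d — d ∈ A
2. d : B?  L(d) = {A} ∪ {¬B}
   clash {B, ¬B} at d — d ∈ B
3. d : C?  L(d) = {A} ∪ {¬C}
   apply at d: A⊑B
   open: L(d) ⊇ {A, B, ¬C, ∃s.∃s.¬C} (+ ∃-successors) — d ∉ C possible
4. Entailed for d: {A, B}

{A, B}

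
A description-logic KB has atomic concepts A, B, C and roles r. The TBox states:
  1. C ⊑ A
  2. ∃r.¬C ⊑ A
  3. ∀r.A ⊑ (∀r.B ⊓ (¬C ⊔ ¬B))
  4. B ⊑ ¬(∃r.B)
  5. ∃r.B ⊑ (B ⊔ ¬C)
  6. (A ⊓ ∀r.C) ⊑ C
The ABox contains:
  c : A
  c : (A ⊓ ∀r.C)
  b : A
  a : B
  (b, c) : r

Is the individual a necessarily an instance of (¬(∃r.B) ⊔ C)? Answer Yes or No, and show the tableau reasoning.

Yes

1. a : (¬(∃r.B) ⊔ C)?  L(a) = {B} ∪ {(∃r.B ⊓ ¬C)}
   clash {C, ¬C} at a — a ∈ (¬(∃r.B) ⊔ C)
2. Hence a : (¬(∃r.B) ⊔ C): entailed.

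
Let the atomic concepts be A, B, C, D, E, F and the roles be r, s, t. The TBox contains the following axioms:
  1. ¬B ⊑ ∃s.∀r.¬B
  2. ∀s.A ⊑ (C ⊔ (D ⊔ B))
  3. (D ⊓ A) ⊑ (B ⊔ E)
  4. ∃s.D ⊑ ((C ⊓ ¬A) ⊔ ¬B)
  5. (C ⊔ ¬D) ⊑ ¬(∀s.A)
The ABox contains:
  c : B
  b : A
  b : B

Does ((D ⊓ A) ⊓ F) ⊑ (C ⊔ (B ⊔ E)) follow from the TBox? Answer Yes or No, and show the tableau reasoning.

1. ((D ⊓ A) ⊓ F) ⊑ (C ⊔ (B ⊔ E))  ⇔  (((D ⊓ A) ⊓ F) ⊓ (¬C ⊓ (¬B ⊓ ¬E))) unsat w.r.t. T
   all branches close; clash {E, ¬E} at x₀
2. Hence ((D ⊓ A) ⊓ F) ⊑ (C ⊔ (B ⊔ E)): entailed.

Yes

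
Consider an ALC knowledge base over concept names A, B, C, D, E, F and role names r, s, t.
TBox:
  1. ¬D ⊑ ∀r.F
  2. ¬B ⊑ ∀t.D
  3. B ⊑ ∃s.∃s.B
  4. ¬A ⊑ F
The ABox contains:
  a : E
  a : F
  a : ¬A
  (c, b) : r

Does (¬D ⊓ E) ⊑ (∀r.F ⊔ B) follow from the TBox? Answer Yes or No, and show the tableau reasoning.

1. (¬D ⊓ E) ⊑ (∀r.F ⊔ B)  ⇔  ((¬D ⊓ E) ⊓ (∃r.¬F ⊓ ¬B)) unsat w.r.t. T
   all branches close; clash {F, ¬F} at an ∃-successor
2. Hence (¬D ⊓ E) ⊑ (∀r.F ⊔ B): entailed.

Yes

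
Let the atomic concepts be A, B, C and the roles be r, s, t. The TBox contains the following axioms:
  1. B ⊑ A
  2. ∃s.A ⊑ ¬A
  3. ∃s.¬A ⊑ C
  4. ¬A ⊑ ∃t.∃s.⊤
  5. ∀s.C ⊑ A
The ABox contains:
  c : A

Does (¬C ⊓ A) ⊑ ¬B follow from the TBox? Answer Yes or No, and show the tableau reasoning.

No

1. (¬C ⊓ A) ⊑ ¬B  ⇔  ((¬C ⊓ A) ⊓ B) unsat w.r.t. T
   open: L(x₀) ⊇ {A, B, ¬C, ∀s.A, ∀s.¬A}
2. Hence (¬C ⊓ A) ⊑ ¬B: not entailed.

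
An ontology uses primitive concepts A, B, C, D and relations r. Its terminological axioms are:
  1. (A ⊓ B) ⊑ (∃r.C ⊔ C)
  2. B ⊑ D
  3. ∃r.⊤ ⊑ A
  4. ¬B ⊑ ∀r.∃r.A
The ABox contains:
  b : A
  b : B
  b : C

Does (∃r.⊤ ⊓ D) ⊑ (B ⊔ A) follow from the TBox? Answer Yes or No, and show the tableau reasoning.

1. (∃r.⊤ ⊓ D) ⊑ (B ⊔ A)  ⇔  ((∃r.⊤ ⊓ D) ⊓ (¬B ⊓ ¬A)) unsat w.r.t. T
   all branches close; clash {A, ¬A} at x₀
2. Hence (∃r.⊤ ⊓ D) ⊑ (B ⊔ A): entailed.

Yes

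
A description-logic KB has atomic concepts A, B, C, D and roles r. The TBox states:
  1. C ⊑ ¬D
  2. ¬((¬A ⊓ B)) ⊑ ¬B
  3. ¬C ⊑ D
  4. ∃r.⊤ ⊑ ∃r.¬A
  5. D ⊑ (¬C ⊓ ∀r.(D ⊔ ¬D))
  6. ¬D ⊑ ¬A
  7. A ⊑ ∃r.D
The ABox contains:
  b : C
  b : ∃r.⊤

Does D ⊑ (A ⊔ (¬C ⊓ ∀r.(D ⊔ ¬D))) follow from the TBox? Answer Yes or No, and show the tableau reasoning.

Yes

1. D ⊑ (A ⊔ (¬C ⊓ ∀r.(D ⊔ ¬D)))  ⇔  (D ⊓ (¬A ⊓ (C ⊔ ∃r.(¬D ⊓ D)))) unsat w.r.t. T
   all branches close; clash {D, ¬D} at x₀
2. Hence D ⊑ (A ⊔ (¬C ⊓ ∀r.(D ⊔ ¬D))): entailed.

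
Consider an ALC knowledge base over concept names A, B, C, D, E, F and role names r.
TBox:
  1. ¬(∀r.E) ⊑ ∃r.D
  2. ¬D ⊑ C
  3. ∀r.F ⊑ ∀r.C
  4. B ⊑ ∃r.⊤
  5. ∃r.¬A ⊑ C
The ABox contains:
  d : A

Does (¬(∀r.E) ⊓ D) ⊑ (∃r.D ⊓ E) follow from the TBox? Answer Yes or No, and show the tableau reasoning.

No

1. (¬(∀r.E) ⊓ D) ⊑ (∃r.D ⊓ E)  ⇔  ((∃r.¬E ⊓ D) ⊓ (∀r.¬D ⊔ ¬E)) unsat w.r.t. T
   apply at x₀: ¬(∀r.E)⊑∃r.D
   open: L(x₀) ⊇ {D, ¬B, ¬E, ∀r.A, ∃r.D, …} (+ ∃-successors)
2. Hence (¬(∀r.E) ⊓ D) ⊑ (∃r.D ⊓ E): not entailed.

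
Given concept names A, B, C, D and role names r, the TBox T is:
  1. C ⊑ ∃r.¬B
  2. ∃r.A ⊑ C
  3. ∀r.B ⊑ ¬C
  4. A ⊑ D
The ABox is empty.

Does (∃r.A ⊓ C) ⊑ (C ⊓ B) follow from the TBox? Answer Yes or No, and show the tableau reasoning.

No

1. (∃r.A ⊓ C) ⊑ (C ⊓ B)  ⇔  ((∃r.A ⊓ C) ⊓ (¬C ⊔ ¬B)) unsat w.r.t. T
   apply at x₀: C⊑∃r.¬B
   open: L(x₀) ⊇ {C, ¬A, ¬B, ∃r.A, ∃r.¬B} (+ ∃-successors)
2. Hence (∃r.A ⊓ C) ⊑ (C ⊓ B): not entailed.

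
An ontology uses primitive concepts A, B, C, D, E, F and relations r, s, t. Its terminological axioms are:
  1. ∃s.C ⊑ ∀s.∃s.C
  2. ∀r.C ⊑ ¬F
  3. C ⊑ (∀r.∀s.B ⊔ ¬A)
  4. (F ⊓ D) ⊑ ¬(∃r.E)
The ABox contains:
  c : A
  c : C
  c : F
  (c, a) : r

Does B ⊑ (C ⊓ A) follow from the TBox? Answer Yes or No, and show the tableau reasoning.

No

1. B ⊑ (C ⊓ A)  ⇔  (B ⊓ (¬C ⊔ ¬A)) unsat w.r.t. T
   open: L(x₀) ⊇ {B, ¬C, ¬F, ∀s.¬C}
2. Hence B ⊑ (C ⊓ A): not entailed.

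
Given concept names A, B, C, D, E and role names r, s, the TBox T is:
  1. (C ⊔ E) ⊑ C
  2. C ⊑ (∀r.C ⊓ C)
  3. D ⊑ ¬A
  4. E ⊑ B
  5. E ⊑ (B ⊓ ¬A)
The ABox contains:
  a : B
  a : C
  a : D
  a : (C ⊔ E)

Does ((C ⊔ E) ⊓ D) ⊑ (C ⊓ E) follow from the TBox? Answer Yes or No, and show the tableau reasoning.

1. ((C ⊔ E) ⊓ D) ⊑ (C ⊓ E)  ⇔  (((C ⊔ E) ⊓ D) ⊓ (¬C ⊔ ¬E)) unsat w.r.t. T
   apply at x₀: (C ⊔ E)⊑C; D⊑¬A
   open: L(x₀) ⊇ {C, D, ¬A, ¬E, ∀r.C}
2. Hence ((C ⊔ E) ⊓ D) ⊑ (C ⊓ E): not entailed.

No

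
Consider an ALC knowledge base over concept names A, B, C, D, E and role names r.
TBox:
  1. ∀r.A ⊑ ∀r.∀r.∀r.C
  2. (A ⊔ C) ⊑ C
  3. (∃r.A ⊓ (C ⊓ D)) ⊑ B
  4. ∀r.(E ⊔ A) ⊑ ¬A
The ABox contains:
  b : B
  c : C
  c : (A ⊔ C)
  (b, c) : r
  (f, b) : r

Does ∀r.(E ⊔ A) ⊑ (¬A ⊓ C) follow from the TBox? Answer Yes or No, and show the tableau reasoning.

No

1. ∀r.(E ⊔ A) ⊑ (¬A ⊓ C)  ⇔  (∀r.(E ⊔ A) ⊓ (A ⊔ ¬C)) unsat w.r.t. T
   apply at x₀: ∀r.(E ⊔ A)⊑¬A
   open: L(x₀) ⊇ {¬A, ¬C, ∀r.(E ⊔ A), ∀r.¬A, ∃r.¬A} (+ ∃-successors)
2. Hence ∀r.(E ⊔ A) ⊑ (¬A ⊓ C): not entailed.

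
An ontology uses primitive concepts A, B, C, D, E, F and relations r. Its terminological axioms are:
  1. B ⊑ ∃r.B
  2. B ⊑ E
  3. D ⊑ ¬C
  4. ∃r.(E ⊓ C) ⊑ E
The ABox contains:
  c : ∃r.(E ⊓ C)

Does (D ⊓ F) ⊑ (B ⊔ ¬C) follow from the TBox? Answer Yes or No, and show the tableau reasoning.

1. (D ⊓ F) ⊑ (B ⊔ ¬C)  ⇔  ((D ⊓ F) ⊓ (¬B ⊓ C)) unsat w.r.t. T
   all branches close; clash {C, ¬C} at x₀
2. Hence (D ⊓ F) ⊑ (B ⊔ ¬C): entailed.

Yes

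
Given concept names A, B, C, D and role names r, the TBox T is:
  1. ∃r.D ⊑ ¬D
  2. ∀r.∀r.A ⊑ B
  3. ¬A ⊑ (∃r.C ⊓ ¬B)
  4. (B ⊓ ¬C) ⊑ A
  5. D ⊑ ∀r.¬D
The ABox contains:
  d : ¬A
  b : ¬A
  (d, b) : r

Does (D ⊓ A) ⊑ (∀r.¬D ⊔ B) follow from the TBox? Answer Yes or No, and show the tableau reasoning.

1. (D ⊓ A) ⊑ (∀r.¬D ⊔ B)  ⇔  ((D ⊓ A) ⊓ (∃r.D ⊓ ¬B)) unsat w.r.t. T
   all branches close; clash {B, ¬B} at x₀
2. Hence (D ⊓ A) ⊑ (∀r.¬D ⊔ B): entailed.

Yes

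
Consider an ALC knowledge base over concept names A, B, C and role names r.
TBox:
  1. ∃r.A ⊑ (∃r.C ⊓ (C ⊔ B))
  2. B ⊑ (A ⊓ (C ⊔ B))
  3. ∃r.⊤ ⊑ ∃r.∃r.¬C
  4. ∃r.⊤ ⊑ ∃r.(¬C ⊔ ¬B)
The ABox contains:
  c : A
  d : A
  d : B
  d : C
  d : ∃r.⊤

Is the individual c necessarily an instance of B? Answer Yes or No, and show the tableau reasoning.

No

1. c : B?  L(c) = {A} ∪ {¬B}
   open: L(c) ⊇ {A, ¬B, ∀r.¬A, ∀r.⊥} — c ∉ B possible
2. Hence c : B: not entailed.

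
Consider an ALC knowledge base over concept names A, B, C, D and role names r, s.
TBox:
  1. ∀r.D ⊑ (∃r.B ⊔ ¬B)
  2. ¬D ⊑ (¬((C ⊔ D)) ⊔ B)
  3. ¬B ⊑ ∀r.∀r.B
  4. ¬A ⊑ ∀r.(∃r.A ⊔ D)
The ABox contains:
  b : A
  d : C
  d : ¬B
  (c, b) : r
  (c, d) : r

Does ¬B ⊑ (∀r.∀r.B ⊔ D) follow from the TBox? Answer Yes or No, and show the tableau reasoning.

1. ¬B ⊑ (∀r.∀r.B ⊔ D)  ⇔  (¬B ⊓ (∃r.∃r.¬B ⊓ ¬D)) unsat w.r.t. T
   all branches close; clash {B, ¬B} at x₀
2. Hence ¬B ⊑ (∀r.∀r.B ⊔ D): entailed.

Yes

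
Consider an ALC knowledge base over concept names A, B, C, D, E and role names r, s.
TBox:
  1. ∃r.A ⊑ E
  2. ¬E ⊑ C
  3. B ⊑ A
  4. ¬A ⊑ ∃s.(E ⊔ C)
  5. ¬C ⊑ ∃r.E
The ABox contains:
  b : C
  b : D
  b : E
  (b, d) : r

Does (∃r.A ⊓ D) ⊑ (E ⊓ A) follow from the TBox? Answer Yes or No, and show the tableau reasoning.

No

1. (∃r.A ⊓ D) ⊑ (E ⊓ A)  ⇔  ((∃r.A ⊓ D) ⊓ (¬E ⊔ ¬A)) unsat w.r.t. T
   apply at x₀: ∃r.A⊑E
   open: L(x₀) ⊇ {C, D, E, ¬A, ¬B, …} (+ ∃-successors)
2. Hence (∃r.A ⊓ D) ⊑ (E ⊓ A): not entailed.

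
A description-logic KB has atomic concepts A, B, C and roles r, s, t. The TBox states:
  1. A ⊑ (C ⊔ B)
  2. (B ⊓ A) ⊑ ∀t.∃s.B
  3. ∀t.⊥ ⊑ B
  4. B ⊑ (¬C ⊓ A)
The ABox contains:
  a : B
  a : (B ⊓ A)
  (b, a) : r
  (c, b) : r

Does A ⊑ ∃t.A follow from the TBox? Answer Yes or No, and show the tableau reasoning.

1. A ⊑ ∃t.A  ⇔  (A ⊓ ∀t.¬A) unsat w.r.t. T
   apply at x₀: A⊑(C ⊔ B)
   open: L(x₀) ⊇ {A, C, ¬B, ∀t.¬A, ∃t.⊤} (+ ∃-successors)
2. Hence A ⊑ ∃t.A: not entailed.

No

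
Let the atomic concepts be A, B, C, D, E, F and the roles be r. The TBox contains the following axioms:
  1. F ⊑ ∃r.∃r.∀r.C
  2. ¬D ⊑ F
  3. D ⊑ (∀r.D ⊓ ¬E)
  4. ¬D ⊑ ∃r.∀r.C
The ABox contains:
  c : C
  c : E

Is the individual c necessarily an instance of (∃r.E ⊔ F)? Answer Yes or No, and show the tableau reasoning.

1. c : (∃r.E ⊔ F)?  L(c) = {C, E} ∪ {(∀r.¬E ⊓ ¬F)}
   clash {F, ¬F} at c — c ∈ (∃r.E ⊔ F)
2. Hence c : (∃r.E ⊔ F): entailed.

Yes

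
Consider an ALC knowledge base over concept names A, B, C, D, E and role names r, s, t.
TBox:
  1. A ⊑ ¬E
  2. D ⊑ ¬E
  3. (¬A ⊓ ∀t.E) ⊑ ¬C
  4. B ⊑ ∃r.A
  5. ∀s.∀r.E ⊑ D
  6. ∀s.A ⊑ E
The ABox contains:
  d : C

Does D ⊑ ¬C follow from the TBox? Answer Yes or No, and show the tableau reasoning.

1. D ⊑ ¬C  ⇔  (D ⊓ C) unsat w.r.t. T
   apply at x₀: D⊑¬E
   open: L(x₀) ⊇ {C, D, ¬A, ¬B, ¬E, …} (+ ∃-successors)
2. Hence D ⊑ ¬C: not entailed.

No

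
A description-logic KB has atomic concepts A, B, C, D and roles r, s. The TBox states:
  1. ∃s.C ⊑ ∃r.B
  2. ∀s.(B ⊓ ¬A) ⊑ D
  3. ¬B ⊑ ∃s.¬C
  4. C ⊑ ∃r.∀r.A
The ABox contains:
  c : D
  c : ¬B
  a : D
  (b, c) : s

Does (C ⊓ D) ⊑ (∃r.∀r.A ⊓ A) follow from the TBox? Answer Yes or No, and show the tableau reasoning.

1. (C ⊓ D) ⊑ (∃r.∀r.A ⊓ A)  ⇔  ((C ⊓ D) ⊓ (∀r.∃r.¬A ⊔ ¬A)) unsat w.r.t. T
   apply at x₀: C⊑∃r.∀r.A
   open: L(x₀) ⊇ {B, C, D, ¬A, ∀s.¬C, …} (+ ∃-successors)
2. Hence (C ⊓ D) ⊑ (∃r.∀r.A ⊓ A): not entailed.

No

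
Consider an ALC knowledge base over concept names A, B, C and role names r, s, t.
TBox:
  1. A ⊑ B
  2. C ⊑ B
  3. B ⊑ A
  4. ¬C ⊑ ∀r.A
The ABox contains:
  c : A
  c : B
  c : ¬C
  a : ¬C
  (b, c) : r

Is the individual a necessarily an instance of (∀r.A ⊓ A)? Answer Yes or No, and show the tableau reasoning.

1. a : (∀r.A ⊓ A)?  L(a) = {¬C} ∪ {(∃r.¬A ⊔ ¬A)}
   apply at a: ¬C⊑∀r.A
   open: L(a) ⊇ {¬A, ¬B, ¬C, ∀r.A} — a ∉ (∀r.A ⊓ A) possible
2. Hence a : (∀r.A ⊓ A): not entailed.

No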